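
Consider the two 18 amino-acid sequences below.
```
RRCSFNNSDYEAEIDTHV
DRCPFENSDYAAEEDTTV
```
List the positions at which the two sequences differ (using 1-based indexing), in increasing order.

1, 4, 6, 11, 14, 17

Scanning 1-based: 1: R/D; 4: S/P; 6: N/E; 11: E/A; 14: I/E; 17: H/T.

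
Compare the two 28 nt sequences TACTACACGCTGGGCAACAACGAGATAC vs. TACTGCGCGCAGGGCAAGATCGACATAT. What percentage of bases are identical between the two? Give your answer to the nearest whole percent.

75%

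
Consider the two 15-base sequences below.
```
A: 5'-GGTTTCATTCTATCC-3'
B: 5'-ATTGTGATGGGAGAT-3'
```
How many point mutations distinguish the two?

10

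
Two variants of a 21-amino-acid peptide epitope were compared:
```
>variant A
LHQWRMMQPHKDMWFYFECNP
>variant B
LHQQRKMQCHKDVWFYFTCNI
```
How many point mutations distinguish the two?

6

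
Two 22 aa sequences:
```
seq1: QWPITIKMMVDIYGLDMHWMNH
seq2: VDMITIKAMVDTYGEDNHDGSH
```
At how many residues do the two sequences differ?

10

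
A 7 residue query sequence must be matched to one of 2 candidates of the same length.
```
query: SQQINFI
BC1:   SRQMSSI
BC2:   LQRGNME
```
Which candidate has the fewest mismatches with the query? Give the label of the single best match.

Hamming distances to query — BC1: 4; BC2: 5.
Smallest is BC1 with 4 mismatches.

BC1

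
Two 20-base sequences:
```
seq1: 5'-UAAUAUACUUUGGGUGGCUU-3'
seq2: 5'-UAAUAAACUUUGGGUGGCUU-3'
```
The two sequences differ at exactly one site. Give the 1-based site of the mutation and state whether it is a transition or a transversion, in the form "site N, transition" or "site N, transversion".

Site 6 changes U→A. U is a pyrimidine and A is a purine, so this is a transversion.

site 6, transversion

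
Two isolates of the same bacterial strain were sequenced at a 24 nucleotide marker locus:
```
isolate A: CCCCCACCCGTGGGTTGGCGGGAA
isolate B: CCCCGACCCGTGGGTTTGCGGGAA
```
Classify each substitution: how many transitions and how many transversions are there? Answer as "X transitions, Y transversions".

0 transitions, 2 transversions

Mismatches (1-based):
position 5: C→G (pyrimidine→purine, transversion)
position 17: G→T (purine→pyrimidine, transversion)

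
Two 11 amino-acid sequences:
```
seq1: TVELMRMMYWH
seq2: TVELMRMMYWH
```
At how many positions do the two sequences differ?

0

The two sequences are identical at every position.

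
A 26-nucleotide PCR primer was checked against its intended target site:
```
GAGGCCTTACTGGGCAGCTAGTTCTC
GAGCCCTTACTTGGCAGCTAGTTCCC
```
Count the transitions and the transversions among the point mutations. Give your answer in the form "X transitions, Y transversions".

1 transition, 2 transversions

Mismatches (1-based):
base 4: G→C (purine→pyrimidine, transversion)
base 12: G→T (purine→pyrimidine, transversion)
base 25: T→C (pyrimidine→pyrimidine, transition)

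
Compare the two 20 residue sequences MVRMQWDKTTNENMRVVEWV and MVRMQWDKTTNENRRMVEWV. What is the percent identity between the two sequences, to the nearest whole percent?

90%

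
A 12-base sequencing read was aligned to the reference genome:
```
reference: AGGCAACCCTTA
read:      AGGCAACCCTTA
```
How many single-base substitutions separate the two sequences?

0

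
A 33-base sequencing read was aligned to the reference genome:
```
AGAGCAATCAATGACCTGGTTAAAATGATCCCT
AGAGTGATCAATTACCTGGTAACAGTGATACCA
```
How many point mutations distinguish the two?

8

The sequences differ at bases 5, 6, 13, 21, 23, 25, 30, 33 (1-based) — 8 in total.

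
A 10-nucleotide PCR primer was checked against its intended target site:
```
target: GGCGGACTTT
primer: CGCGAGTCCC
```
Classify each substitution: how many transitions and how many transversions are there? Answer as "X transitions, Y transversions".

Mismatches (1-based):
position 1: G→C (purine→pyrimidine, transversion)
position 5: G→A (purine→purine, transition)
position 6: A→G (purine→purine, transition)
position 7: C→T (pyrimidine→pyrimidine, transition)
position 8: T→C (pyrimidine→pyrimidine, transition)
position 9: T→C (pyrimidine→pyrimidine, transition)
position 10: T→C (pyrimidine→pyrimidine, transition)

6 transitions, 1 transversion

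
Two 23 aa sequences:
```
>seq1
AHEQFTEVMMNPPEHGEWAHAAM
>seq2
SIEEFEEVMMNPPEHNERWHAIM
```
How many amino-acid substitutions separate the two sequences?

8

The sequences differ at positions 1, 2, 4, 6, 16, 18, 19, 22 (1-based) — 8 in total.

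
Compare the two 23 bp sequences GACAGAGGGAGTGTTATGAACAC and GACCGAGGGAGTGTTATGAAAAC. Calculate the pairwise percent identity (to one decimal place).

91.3%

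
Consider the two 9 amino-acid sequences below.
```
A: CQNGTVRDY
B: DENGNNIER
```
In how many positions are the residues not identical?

7

Mismatches (1-based): position 1: C→D; position 2: Q→E; position 5: T→N; position 6: V→N; position 7: R→I; position 8: D→E; position 9: Y→R.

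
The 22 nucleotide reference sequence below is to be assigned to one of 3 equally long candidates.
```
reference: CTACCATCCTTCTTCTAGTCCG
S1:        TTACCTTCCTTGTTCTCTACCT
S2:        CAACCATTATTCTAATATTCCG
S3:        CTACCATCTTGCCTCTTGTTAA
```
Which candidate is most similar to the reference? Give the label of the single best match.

S2

S1 differs at 7 positions; S2 differs at 6 positions; S3 differs at 7 positions. The closest is S2.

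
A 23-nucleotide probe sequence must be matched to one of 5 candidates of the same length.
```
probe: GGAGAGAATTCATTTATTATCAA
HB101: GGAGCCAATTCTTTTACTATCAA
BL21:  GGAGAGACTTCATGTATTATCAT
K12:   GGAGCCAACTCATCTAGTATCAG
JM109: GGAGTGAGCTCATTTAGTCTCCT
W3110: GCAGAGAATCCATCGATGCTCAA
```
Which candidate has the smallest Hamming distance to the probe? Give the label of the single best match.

BL21

HB101 differs at 4 positions; BL21 differs at 3 positions; K12 differs at 6 positions; JM109 differs at 7 positions; W3110 differs at 6 positions. The closest is BL21.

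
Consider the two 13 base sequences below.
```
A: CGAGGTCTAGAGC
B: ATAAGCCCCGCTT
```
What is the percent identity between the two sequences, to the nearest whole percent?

31%

Mismatches at positions 1, 2, 4, 6, 8, 9, 11, 12, 13 (1-based): 9 of 13.
Identical positions: 4/13 = 30.77% → 31%.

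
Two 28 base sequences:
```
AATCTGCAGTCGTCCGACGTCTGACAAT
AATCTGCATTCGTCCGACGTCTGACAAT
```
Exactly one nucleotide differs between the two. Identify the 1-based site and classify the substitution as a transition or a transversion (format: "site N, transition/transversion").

site 9, transversion

Site 9 changes G→T. G is a purine and T is a pyrimidine, so this is a transversion.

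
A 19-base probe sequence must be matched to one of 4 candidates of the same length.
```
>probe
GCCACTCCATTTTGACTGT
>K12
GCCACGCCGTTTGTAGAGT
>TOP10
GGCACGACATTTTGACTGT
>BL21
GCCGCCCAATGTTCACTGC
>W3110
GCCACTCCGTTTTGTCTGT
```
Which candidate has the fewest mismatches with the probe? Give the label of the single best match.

W3110

Hamming distances to probe — K12: 6; TOP10: 3; BL21: 6; W3110: 2.
Smallest is W3110 with 2 mismatches.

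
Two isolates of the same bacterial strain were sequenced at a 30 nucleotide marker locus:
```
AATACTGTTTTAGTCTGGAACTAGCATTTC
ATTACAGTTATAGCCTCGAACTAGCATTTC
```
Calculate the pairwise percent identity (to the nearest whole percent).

83%

5 positions differ (2, 6, 10, 14, 17), so 25 of 30 match: 25/30 = 83.33%.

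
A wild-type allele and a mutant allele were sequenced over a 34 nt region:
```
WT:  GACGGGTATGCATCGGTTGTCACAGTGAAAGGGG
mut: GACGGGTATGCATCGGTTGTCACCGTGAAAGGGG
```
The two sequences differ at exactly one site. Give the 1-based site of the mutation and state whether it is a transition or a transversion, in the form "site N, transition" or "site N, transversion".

The sequences differ only at site 24: A→C (purine→pyrimidine), a transversion.

site 24, transversion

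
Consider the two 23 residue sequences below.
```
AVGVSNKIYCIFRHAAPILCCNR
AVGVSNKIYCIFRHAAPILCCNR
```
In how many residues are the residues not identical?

0

The two sequences are identical at every position.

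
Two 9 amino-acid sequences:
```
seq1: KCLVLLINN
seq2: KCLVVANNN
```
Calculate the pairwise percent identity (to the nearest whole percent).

3 positions differ (5, 6, 7), so 6 of 9 match: 6/9 = 66.67%.

67%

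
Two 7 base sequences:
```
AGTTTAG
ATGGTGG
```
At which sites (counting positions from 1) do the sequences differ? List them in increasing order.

2, 3, 4, 6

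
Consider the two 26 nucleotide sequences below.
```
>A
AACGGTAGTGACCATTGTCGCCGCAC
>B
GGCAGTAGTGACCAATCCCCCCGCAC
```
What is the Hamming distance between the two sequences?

Comparing position by position, 7 positions differ: 1 (A/G), 2 (A/G), 4 (G/A), 15 (T/A), 17 (G/C), 18 (T/C), 20 (G/C).

7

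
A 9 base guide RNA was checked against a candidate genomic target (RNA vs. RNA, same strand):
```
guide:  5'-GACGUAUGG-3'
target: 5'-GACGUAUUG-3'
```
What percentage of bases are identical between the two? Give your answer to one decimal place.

Mismatch at position 8 (1-based): 1 of 9.
Identical positions: 8/9 = 88.89% → 88.9%.

88.9%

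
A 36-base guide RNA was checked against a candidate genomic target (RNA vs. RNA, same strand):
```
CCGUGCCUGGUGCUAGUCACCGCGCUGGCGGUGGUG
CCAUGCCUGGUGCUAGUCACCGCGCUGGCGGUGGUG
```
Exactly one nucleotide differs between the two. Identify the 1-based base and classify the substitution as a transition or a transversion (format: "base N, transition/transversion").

Base 3 changes G→A. G is a purine and A is a purine, so this is a transition.

base 3, transition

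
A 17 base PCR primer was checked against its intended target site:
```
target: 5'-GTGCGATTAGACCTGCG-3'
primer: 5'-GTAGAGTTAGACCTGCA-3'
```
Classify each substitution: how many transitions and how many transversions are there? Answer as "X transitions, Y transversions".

Mismatches (1-based):
base 3: G→A (purine→purine, transition)
base 4: C→G (pyrimidine→purine, transversion)
base 5: G→A (purine→purine, transition)
base 6: A→G (purine→purine, transition)
base 17: G→A (purine→purine, transition)

4 transitions, 1 transversion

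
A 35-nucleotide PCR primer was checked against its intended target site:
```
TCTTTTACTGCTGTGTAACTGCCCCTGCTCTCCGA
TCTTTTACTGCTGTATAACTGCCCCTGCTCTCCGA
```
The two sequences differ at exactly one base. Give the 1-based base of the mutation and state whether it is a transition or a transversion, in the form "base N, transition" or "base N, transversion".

The sequences differ only at base 15: G→A (purine→purine), a transition.

base 15, transition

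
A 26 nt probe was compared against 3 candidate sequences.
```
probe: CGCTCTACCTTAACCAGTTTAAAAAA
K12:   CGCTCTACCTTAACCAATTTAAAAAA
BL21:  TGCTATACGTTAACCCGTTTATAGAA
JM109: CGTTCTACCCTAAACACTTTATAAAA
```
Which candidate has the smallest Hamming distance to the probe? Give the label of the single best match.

K12

K12 differs at 1 position; BL21 differs at 6 positions; JM109 differs at 5 positions. The closest is K12.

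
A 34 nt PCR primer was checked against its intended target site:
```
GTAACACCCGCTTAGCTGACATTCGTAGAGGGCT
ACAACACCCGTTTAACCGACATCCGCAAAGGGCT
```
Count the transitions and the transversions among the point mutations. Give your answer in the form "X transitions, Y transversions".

8 transitions, 0 transversions

Mismatches (1-based):
site 1: G→A (purine→purine, transition)
site 2: T→C (pyrimidine→pyrimidine, transition)
site 11: C→T (pyrimidine→pyrimidine, transition)
site 15: G→A (purine→purine, transition)
site 17: T→C (pyrimidine→pyrimidine, transition)
site 23: T→C (pyrimidine→pyrimidine, transition)
site 26: T→C (pyrimidine→pyrimidine, transition)
site 28: G→A (purine→purine, transition)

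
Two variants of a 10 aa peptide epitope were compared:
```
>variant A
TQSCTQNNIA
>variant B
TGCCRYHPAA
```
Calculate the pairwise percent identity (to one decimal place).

7 positions differ (2, 3, 5, 6, 7, 8, 9), so 3 of 10 match: 3/10 = 30%.

30.0%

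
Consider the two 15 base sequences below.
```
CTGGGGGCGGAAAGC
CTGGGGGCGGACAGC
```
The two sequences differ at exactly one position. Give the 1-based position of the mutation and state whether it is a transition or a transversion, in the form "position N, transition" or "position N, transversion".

position 12, transversion

The sequences differ only at position 12: A→C (purine→pyrimidine), a transversion.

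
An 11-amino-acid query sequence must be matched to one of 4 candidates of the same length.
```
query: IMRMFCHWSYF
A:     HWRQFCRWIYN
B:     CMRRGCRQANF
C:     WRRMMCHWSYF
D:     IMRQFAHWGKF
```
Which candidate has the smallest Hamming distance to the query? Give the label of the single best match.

C

Hamming distances to query — A: 6; B: 7; C: 3; D: 4.
Smallest is C with 3 mismatches.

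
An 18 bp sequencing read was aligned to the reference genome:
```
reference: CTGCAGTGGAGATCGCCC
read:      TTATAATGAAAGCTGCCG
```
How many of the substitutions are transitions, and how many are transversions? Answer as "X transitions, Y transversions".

Mismatches (1-based):
site 1: C→T (pyrimidine→pyrimidine, transition)
site 3: G→A (purine→purine, transition)
site 4: C→T (pyrimidine→pyrimidine, transition)
site 6: G→A (purine→purine, transition)
site 9: G→A (purine→purine, transition)
site 11: G→A (purine→purine, transition)
site 12: A→G (purine→purine, transition)
site 13: T→C (pyrimidine→pyrimidine, transition)
site 14: C→T (pyrimidine→pyrimidine, transition)
site 18: C→G (pyrimidine→purine, transversion)

9 transitions, 1 transversion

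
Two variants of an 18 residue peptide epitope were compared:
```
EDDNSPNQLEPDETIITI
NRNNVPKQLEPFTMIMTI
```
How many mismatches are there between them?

The sequences differ at residues 1, 2, 3, 5, 7, 12, 13, 14, 16 (1-based) — 9 in total.

9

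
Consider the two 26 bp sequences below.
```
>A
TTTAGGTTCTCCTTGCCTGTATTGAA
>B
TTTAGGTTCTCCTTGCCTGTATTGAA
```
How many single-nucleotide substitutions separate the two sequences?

0

The two sequences are identical at every position.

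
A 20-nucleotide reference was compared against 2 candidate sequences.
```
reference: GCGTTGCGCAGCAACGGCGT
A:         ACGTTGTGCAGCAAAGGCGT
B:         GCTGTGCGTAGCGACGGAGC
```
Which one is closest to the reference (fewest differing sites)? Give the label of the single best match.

A differs at 3 sites; B differs at 6 sites. The closest is A.

A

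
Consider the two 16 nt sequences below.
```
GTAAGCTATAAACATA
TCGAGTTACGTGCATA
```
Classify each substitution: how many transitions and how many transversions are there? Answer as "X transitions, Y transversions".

Transitions (purine↔purine or pyrimidine↔pyrimidine): 2 T→C, 3 A→G, 6 C→T, 9 T→C, 10 A→G, 12 A→G.
Transversions (purine↔pyrimidine): 1 G→T, 11 A→T.

6 transitions, 2 transversions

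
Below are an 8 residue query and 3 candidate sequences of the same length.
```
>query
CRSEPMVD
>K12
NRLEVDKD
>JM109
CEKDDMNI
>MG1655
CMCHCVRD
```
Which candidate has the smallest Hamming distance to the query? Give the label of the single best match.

K12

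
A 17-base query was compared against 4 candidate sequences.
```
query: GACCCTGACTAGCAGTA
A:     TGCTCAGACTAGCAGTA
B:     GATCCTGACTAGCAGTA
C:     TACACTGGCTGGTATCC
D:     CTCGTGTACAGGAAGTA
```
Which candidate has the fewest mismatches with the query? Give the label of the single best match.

A differs at 4 bases; B differs at 1 base; C differs at 8 bases; D differs at 9 bases. The closest is B.

B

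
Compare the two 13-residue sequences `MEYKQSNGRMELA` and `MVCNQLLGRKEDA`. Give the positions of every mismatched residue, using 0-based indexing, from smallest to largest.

Differences at position 1 (E→V), position 2 (Y→C), position 3 (K→N), position 5 (S→L), position 6 (N→L), position 9 (M→K), position 11 (L→D).

1, 2, 3, 5, 6, 9, 11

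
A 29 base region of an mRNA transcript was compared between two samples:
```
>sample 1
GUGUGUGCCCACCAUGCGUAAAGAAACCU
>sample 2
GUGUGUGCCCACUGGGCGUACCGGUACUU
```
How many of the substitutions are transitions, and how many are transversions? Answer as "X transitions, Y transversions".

4 transitions, 4 transversions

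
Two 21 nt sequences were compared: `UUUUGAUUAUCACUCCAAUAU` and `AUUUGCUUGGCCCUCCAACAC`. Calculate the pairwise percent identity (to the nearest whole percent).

67%

7 positions differ (1, 6, 9, 10, 12, 19, 21), so 14 of 21 match: 14/21 = 66.67%.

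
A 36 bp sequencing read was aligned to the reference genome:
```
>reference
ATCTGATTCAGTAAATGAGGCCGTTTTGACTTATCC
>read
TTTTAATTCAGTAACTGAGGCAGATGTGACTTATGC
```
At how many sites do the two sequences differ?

Comparing position by position, 8 sites differ: 1 (A/T), 3 (C/T), 5 (G/A), 15 (A/C), 22 (C/A), 24 (T/A), 26 (T/G), 35 (C/G).

8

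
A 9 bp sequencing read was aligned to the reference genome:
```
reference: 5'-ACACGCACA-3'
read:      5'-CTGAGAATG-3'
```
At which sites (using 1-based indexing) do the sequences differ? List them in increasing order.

1, 2, 3, 4, 6, 8, 9

Differences at site 1 (A→C), site 2 (C→T), site 3 (A→G), site 4 (C→A), site 6 (C→A), site 8 (C→T), site 9 (A→G).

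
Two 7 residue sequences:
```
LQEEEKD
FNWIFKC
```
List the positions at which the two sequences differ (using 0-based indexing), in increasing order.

Scanning 0-based: 0: L/F; 1: Q/N; 2: E/W; 3: E/I; 4: E/F; 6: D/C.

0, 1, 2, 3, 4, 6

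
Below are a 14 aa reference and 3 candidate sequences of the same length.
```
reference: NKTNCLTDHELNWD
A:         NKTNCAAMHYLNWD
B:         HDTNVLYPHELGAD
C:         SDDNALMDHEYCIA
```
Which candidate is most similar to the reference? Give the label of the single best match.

Hamming distances to reference — A: 4; B: 7; C: 9.
Smallest is A with 4 mismatches.

A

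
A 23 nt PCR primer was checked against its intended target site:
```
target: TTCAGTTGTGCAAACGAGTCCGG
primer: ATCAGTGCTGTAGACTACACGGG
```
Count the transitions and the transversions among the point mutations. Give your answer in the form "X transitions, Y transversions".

Transitions (purine↔purine or pyrimidine↔pyrimidine): 11 C→T, 13 A→G.
Transversions (purine↔pyrimidine): 1 T→A, 7 T→G, 8 G→C, 16 G→T, 18 G→C, 19 T→A, 21 C→G.

2 transitions, 7 transversions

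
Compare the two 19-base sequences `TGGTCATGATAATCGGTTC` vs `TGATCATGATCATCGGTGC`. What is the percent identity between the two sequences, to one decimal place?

84.2%

3 positions differ (3, 11, 18), so 16 of 19 match: 16/19 = 84.21%.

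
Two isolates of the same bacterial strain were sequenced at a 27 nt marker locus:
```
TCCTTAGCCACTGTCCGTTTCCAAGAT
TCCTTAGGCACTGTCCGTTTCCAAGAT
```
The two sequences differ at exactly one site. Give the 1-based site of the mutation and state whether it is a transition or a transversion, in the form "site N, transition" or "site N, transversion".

site 8, transversion

Site 8 changes C→G. C is a pyrimidine and G is a purine, so this is a transversion.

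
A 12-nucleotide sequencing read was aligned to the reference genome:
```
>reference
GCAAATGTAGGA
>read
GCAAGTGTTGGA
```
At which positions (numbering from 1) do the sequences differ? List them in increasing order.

5, 9

Scanning 1-based: 5: A/G; 9: A/T.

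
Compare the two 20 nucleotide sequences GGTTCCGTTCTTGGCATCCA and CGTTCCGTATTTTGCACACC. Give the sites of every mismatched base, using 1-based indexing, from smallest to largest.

Differences at site 1 (G→C), site 9 (T→A), site 10 (C→T), site 13 (G→T), site 17 (T→C), site 18 (C→A), site 20 (A→C).

1, 9, 10, 13, 17, 18, 20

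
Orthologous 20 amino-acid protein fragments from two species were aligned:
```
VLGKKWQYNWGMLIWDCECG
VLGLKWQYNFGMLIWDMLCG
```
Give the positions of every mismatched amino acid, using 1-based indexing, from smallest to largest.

4, 10, 17, 18

Scanning 1-based: 4: K/L; 10: W/F; 17: C/M; 18: E/L.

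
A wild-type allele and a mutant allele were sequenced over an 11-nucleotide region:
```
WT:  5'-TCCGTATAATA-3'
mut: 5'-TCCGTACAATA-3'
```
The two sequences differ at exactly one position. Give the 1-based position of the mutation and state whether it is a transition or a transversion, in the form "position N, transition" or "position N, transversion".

position 7, transition

Position 7 changes T→C. T is a pyrimidine and C is a pyrimidine, so this is a transition.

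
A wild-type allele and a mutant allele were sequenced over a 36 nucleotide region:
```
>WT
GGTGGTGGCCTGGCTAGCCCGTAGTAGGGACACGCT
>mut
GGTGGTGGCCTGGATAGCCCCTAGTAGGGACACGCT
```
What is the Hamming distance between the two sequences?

Mismatches (1-based): base 14: C→A; base 21: G→C.

2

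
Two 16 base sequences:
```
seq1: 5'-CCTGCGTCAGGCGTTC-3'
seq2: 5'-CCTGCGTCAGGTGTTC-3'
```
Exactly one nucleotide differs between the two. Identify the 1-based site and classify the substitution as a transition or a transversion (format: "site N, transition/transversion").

site 12, transition

Site 12 changes C→T. C is a pyrimidine and T is a pyrimidine, so this is a transition.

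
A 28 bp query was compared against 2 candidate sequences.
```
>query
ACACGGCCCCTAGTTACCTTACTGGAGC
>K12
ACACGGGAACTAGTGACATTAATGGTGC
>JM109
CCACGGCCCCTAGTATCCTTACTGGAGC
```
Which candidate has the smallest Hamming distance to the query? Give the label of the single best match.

JM109

K12 differs at 7 positions; JM109 differs at 3 positions. The closest is JM109.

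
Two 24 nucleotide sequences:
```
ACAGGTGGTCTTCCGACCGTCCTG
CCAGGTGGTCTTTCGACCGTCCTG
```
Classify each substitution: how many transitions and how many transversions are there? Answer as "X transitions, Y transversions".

Mismatches (1-based):
site 1: A→C (purine→pyrimidine, transversion)
site 13: C→T (pyrimidine→pyrimidine, transition)

1 transition, 1 transversion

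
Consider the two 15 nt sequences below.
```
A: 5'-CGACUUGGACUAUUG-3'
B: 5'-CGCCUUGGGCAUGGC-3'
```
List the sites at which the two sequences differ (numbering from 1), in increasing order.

3, 9, 11, 12, 13, 14, 15

Scanning 1-based: 3: A/C; 9: A/G; 11: U/A; 12: A/U; 13: U/G; 14: U/G; 15: G/C.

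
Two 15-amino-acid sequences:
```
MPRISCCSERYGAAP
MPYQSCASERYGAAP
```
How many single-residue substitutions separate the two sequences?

Comparing position by position, 3 residues differ: 3 (R/Y), 4 (I/Q), 7 (C/A).

3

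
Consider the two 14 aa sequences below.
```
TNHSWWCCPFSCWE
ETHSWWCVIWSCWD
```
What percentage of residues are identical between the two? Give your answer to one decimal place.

57.1%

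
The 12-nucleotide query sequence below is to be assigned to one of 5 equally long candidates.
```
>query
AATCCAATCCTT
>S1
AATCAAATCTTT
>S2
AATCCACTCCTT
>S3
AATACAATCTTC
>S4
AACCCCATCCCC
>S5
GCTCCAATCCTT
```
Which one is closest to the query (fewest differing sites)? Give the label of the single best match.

S2

S1 differs at 2 sites; S2 differs at 1 site; S3 differs at 3 sites; S4 differs at 4 sites; S5 differs at 2 sites. The closest is S2.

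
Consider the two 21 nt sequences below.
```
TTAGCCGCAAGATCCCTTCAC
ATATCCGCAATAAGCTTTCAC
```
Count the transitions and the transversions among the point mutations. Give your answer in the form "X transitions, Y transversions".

Transitions (purine↔purine or pyrimidine↔pyrimidine): 16 C→T.
Transversions (purine↔pyrimidine): 1 T→A, 4 G→T, 11 G→T, 13 T→A, 14 C→G.

1 transition, 5 transversions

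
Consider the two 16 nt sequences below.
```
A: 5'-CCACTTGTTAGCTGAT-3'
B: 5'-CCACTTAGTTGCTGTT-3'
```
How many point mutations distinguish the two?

Comparing position by position, 4 sites differ: 7 (G/A), 8 (T/G), 10 (A/T), 15 (A/T).

4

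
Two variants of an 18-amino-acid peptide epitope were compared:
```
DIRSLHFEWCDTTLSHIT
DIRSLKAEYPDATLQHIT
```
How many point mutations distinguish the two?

Comparing position by position, 6 positions differ: 6 (H/K), 7 (F/A), 9 (W/Y), 10 (C/P), 12 (T/A), 15 (S/Q).

6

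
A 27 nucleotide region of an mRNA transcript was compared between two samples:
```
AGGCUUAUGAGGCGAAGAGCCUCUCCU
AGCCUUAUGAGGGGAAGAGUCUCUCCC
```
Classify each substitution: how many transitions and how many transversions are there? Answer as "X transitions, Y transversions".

2 transitions, 2 transversions

Mismatches (1-based):
position 3: G→C (purine→pyrimidine, transversion)
position 13: C→G (pyrimidine→purine, transversion)
position 20: C→U (pyrimidine→pyrimidine, transition)
position 27: U→C (pyrimidine→pyrimidine, transition)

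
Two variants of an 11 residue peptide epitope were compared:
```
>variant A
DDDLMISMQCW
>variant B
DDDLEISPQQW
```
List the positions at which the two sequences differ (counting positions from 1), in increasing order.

Differences at position 5 (M→E), position 8 (M→P), position 10 (C→Q).

5, 8, 10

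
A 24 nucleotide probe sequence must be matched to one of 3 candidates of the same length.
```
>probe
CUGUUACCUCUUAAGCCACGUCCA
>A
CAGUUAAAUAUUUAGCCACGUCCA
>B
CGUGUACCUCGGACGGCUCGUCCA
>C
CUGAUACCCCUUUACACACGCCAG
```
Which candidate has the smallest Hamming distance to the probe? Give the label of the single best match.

A differs at 5 positions; B differs at 8 positions; C differs at 8 positions. The closest is A.

A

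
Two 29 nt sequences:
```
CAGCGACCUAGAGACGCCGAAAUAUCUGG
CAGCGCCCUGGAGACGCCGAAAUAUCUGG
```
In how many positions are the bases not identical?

Comparing position by position, 2 positions differ: 6 (A/C), 10 (A/G).

2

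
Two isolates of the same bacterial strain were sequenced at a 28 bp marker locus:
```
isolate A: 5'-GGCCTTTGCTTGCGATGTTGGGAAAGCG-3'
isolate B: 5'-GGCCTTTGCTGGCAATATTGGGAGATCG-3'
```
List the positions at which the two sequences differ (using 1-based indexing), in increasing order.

11, 14, 17, 24, 26

Differences at position 11 (T→G), position 14 (G→A), position 17 (G→A), position 24 (A→G), position 26 (G→T).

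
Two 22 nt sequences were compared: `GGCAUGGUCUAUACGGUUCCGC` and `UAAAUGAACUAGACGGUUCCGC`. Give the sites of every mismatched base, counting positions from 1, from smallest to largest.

1, 2, 3, 7, 8, 12

Scanning 1-based: 1: G/U; 2: G/A; 3: C/A; 7: G/A; 8: U/A; 12: U/G.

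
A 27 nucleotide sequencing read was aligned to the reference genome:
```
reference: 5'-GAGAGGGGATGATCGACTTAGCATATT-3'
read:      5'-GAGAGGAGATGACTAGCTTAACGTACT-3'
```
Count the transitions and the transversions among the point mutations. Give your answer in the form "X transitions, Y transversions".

8 transitions, 0 transversions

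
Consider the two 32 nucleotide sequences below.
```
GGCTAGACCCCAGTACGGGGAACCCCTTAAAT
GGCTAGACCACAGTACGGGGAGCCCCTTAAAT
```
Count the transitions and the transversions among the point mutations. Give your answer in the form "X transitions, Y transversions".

Mismatches (1-based):
position 10: C→A (pyrimidine→purine, transversion)
position 22: A→G (purine→purine, transition)

1 transition, 1 transversion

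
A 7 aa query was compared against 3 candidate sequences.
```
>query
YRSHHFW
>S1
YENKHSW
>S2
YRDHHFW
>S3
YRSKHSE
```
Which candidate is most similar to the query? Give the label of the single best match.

S2

S1 differs at 4 residues; S2 differs at 1 residue; S3 differs at 3 residues. The closest is S2.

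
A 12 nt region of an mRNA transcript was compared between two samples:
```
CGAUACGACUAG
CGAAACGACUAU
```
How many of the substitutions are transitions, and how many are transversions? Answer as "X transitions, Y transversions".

0 transitions, 2 transversions

Mismatches (1-based):
base 4: U→A (pyrimidine→purine, transversion)
base 12: G→U (purine→pyrimidine, transversion)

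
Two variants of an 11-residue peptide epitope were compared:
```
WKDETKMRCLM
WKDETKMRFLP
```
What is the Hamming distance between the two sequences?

2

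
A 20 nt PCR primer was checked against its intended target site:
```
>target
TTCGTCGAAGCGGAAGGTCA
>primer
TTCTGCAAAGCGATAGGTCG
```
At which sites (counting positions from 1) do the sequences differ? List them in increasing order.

4, 5, 7, 13, 14, 20

Differences at site 4 (G→T), site 5 (T→G), site 7 (G→A), site 13 (G→A), site 14 (A→T), site 20 (A→G).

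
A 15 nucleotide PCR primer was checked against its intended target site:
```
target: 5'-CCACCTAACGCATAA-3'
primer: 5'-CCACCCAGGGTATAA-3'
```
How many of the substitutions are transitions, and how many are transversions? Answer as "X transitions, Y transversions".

3 transitions, 1 transversion

Transitions (purine↔purine or pyrimidine↔pyrimidine): 6 T→C, 8 A→G, 11 C→T.
Transversions (purine↔pyrimidine): 9 C→G.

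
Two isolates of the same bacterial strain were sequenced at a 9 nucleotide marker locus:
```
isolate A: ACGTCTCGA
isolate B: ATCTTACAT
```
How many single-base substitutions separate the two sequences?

6

The sequences differ at bases 2, 3, 5, 6, 8, 9 (1-based) — 6 in total.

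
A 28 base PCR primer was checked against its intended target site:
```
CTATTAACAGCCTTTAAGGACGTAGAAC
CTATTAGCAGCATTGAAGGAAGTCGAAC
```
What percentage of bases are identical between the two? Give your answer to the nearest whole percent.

82%

5 positions differ (7, 12, 15, 21, 24), so 23 of 28 match: 23/28 = 82.14%.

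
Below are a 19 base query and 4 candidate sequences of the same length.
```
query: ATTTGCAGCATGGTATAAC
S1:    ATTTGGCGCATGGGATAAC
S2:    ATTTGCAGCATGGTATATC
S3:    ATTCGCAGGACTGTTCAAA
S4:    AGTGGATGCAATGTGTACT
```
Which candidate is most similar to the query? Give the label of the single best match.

S2

Hamming distances to query — S1: 3; S2: 1; S3: 7; S4: 9.
Smallest is S2 with 1 mismatch.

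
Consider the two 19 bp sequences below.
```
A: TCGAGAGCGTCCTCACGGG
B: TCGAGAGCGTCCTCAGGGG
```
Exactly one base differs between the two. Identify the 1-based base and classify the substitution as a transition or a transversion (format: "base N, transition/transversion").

Base 16 changes C→G. C is a pyrimidine and G is a purine, so this is a transversion.

base 16, transversion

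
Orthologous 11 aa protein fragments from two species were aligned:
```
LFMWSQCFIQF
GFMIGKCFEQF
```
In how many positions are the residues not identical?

5

Comparing position by position, 5 positions differ: 1 (L/G), 4 (W/I), 5 (S/G), 6 (Q/K), 9 (I/E).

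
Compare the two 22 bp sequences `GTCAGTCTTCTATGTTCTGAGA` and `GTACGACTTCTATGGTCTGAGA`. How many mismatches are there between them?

Comparing position by position, 4 bases differ: 3 (C/A), 4 (A/C), 6 (T/A), 15 (T/G).

4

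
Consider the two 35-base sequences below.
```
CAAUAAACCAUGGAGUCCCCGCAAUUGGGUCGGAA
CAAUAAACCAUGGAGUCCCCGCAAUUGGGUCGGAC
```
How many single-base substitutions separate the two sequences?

Mismatches (1-based): base 35: A→C.

1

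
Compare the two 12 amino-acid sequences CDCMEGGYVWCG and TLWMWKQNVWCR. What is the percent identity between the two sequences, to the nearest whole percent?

33%

8 positions differ (1, 2, 3, 5, 6, 7, 8, 12), so 4 of 12 match: 4/12 = 33.33%.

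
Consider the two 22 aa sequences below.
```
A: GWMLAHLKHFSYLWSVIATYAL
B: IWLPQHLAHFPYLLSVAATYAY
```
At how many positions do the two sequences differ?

The sequences differ at positions 1, 3, 4, 5, 8, 11, 14, 17, 22 (1-based) — 9 in total.

9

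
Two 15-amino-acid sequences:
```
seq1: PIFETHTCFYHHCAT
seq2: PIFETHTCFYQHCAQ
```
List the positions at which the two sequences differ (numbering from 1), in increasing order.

Differences at position 11 (H→Q), position 15 (T→Q).

11, 15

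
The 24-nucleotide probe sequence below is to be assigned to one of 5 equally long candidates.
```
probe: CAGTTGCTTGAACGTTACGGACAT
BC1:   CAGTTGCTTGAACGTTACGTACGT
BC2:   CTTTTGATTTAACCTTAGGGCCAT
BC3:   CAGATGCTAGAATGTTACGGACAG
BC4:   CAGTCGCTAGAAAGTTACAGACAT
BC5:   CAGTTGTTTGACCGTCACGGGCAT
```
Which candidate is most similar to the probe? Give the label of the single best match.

BC1 differs at 2 positions; BC2 differs at 7 positions; BC3 differs at 4 positions; BC4 differs at 4 positions; BC5 differs at 4 positions. The closest is BC1.

BC1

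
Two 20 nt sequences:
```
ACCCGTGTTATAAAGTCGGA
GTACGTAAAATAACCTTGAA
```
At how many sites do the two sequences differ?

10

Comparing position by position, 10 sites differ: 1 (A/G), 2 (C/T), 3 (C/A), 7 (G/A), 8 (T/A), 9 (T/A), 14 (A/C), 15 (G/C), 17 (C/T), 19 (G/A).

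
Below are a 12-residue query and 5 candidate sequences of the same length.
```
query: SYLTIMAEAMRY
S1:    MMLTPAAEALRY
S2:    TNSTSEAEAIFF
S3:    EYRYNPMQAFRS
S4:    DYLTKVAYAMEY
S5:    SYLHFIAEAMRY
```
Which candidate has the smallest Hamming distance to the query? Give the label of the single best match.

S1 differs at 5 residues; S2 differs at 8 residues; S3 differs at 9 residues; S4 differs at 5 residues; S5 differs at 3 residues. The closest is S5.

S5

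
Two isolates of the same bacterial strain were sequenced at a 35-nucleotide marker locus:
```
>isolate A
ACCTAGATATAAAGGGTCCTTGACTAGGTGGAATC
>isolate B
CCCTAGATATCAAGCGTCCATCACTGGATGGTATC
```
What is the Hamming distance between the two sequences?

8

The sequences differ at sites 1, 11, 15, 20, 22, 26, 28, 32 (1-based) — 8 in total.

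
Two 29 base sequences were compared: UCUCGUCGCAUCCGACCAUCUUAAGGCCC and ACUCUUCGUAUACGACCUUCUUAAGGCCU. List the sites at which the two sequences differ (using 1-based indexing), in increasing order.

1, 5, 9, 12, 18, 29

Differences at site 1 (U→A), site 5 (G→U), site 9 (C→U), site 12 (C→A), site 18 (A→U), site 29 (C→U).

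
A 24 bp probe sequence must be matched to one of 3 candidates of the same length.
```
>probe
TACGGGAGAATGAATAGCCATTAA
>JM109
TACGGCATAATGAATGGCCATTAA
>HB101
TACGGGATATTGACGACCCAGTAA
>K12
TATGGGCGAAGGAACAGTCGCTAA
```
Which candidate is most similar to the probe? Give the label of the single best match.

JM109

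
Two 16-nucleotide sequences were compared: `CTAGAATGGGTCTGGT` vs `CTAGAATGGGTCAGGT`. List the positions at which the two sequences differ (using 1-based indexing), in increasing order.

13

Differences at position 13 (T→A).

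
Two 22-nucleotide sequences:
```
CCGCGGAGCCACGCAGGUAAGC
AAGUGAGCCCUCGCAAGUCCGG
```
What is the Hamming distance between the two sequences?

Comparing position by position, 11 sites differ: 1 (C/A), 2 (C/A), 4 (C/U), 6 (G/A), 7 (A/G), 8 (G/C), 11 (A/U), 16 (G/A), 19 (A/C), 20 (A/C), 22 (C/G).

11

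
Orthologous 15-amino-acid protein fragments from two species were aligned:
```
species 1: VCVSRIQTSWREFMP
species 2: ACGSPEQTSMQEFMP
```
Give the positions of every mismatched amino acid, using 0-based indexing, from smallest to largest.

Differences at position 0 (V→A), position 2 (V→G), position 4 (R→P), position 5 (I→E), position 9 (W→M), position 10 (R→Q).

0, 2, 4, 5, 9, 10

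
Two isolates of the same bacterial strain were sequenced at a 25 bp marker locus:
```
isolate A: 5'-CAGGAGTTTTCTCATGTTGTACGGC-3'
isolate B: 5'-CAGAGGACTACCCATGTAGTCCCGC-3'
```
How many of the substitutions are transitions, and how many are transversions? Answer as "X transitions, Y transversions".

4 transitions, 5 transversions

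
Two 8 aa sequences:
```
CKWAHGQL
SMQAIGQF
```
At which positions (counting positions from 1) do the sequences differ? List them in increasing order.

Scanning 1-based: 1: C/S; 2: K/M; 3: W/Q; 5: H/I; 8: L/F.

1, 2, 3, 5, 8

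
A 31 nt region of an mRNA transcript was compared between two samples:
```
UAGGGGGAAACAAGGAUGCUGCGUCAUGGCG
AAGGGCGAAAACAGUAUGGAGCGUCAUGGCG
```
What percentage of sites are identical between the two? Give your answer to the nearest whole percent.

77%

Mismatches at positions 1, 6, 11, 12, 15, 19, 20 (1-based): 7 of 31.
Identical positions: 24/31 = 77.42% → 77%.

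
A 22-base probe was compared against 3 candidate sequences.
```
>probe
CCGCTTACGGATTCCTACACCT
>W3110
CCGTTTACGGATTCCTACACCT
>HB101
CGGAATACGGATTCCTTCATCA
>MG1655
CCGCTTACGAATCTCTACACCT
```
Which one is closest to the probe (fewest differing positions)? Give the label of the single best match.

W3110

W3110 differs at 1 position; HB101 differs at 6 positions; MG1655 differs at 3 positions. The closest is W3110.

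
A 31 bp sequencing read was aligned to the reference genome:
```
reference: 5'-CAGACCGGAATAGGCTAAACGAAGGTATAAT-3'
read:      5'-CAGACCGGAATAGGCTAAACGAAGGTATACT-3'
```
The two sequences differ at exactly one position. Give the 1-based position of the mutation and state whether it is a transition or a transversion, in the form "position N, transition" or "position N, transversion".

The sequences differ only at position 30: A→C (purine→pyrimidine), a transversion.

position 30, transversion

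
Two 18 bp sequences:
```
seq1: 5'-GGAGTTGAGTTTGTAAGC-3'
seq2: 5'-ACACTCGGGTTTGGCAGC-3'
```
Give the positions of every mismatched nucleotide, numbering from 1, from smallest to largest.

1, 2, 4, 6, 8, 14, 15

Scanning 1-based: 1: G/A; 2: G/C; 4: G/C; 6: T/C; 8: A/G; 14: T/G; 15: A/C.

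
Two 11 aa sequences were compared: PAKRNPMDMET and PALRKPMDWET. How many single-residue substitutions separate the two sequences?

3

Comparing position by position, 3 positions differ: 3 (K/L), 5 (N/K), 9 (M/W).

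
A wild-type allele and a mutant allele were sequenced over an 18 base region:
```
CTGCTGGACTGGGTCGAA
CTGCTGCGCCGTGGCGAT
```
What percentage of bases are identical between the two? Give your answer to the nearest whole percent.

67%

6 positions differ (7, 8, 10, 12, 14, 18), so 12 of 18 match: 12/18 = 66.67%.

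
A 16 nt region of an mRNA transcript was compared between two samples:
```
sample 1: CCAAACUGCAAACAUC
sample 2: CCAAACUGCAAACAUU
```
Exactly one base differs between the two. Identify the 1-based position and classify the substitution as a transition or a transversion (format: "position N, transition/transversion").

position 16, transition

The sequences differ only at position 16: C→U (pyrimidine→pyrimidine), a transition.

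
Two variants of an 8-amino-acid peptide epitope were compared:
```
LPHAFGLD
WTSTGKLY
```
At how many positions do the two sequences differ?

7

Comparing position by position, 7 positions differ: 1 (L/W), 2 (P/T), 3 (H/S), 4 (A/T), 5 (F/G), 6 (G/K), 8 (D/Y).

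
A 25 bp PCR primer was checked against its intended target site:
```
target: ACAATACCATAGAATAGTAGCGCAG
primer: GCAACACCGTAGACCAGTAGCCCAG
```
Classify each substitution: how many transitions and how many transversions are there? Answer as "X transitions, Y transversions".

4 transitions, 2 transversions

Mismatches (1-based):
position 1: A→G (purine→purine, transition)
position 5: T→C (pyrimidine→pyrimidine, transition)
position 9: A→G (purine→purine, transition)
position 14: A→C (purine→pyrimidine, transversion)
position 15: T→C (pyrimidine→pyrimidine, transition)
position 22: G→C (purine→pyrimidine, transversion)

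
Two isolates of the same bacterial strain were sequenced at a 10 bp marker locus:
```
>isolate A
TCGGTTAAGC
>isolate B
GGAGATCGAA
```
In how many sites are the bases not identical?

The sequences differ at sites 1, 2, 3, 5, 7, 8, 9, 10 (1-based) — 8 in total.

8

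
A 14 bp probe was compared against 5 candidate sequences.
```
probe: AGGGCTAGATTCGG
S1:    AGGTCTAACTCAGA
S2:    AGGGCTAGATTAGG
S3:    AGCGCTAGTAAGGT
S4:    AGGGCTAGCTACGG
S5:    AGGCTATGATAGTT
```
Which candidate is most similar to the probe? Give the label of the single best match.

S2

Hamming distances to probe — S1: 6; S2: 1; S3: 6; S4: 2; S5: 8.
Smallest is S2 with 1 mismatch.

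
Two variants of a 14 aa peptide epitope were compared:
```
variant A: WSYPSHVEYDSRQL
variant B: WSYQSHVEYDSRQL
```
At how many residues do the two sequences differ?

Mismatches (1-based): residue 4: P→Q.

1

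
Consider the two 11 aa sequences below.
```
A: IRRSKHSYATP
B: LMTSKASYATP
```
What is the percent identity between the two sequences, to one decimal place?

63.6%

4 positions differ (1, 2, 3, 6), so 7 of 11 match: 7/11 = 63.64%.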